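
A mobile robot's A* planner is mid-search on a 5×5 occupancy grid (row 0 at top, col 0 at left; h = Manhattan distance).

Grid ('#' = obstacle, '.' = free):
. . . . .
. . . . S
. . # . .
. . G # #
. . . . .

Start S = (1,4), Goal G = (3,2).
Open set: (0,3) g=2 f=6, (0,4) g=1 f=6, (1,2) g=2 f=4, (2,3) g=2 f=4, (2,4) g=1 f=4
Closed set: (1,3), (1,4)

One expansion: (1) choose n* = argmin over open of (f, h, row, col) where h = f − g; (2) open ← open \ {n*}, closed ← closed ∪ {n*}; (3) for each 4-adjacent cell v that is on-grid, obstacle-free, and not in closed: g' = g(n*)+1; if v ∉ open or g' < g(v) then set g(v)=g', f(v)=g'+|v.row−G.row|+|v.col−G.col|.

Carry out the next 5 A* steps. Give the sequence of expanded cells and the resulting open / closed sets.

order=[(1,2) → (2,3) → (2,4) → (0,2) → (1,1)]; open=[(0,1) g=4 f=8, (0,3) g=2 f=6, (0,4) g=1 f=6, (1,0) g=4 f=8, (2,1) g=4 f=6]; closed=[(0,2), (1,1), (1,2), (1,3), (1,4), (2,3), (2,4)]

step 1: expand (1,2) (f=4, h=2) → closed; open now [(0,2) g=3 f=6, (0,3) g=2 f=6, (0,4) g=1 f=6, (1,1) g=3 f=6, (2,3) g=2 f=4, (2,4) g=1 f=4]
step 2: expand (2,3) (f=4, h=2) → closed; open now [(0,2) g=3 f=6, (0,3) g=2 f=6, (0,4) g=1 f=6, (1,1) g=3 f=6, (2,4) g=1 f=4]
step 3: expand (2,4) (f=4, h=3) → closed; open now [(0,2) g=3 f=6, (0,3) g=2 f=6, (0,4) g=1 f=6, (1,1) g=3 f=6]
step 4: expand (0,2) (f=6, h=3) → closed; open now [(0,1) g=4 f=8, (0,3) g=2 f=6, (0,4) g=1 f=6, (1,1) g=3 f=6]
step 5: expand (1,1) (f=6, h=3) → closed; open now [(0,1) g=4 f=8, (0,3) g=2 f=6, (0,4) g=1 f=6, (1,0) g=4 f=8, (2,1) g=4 f=6]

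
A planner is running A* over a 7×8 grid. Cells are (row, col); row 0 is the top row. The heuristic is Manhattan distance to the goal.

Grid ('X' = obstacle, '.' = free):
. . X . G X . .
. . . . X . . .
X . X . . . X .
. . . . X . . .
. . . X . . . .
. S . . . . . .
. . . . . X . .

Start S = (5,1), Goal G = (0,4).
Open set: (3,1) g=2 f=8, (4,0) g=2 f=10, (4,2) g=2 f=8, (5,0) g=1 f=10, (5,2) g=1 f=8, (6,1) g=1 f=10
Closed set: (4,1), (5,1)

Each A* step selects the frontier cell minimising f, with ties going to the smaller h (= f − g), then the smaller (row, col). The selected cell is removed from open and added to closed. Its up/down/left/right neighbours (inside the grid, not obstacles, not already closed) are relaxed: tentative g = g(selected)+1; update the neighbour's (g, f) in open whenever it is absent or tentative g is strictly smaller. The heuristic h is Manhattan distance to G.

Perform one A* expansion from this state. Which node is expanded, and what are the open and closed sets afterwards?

expanded=(3,1); open=[(2,1) g=3 f=8, (3,0) g=3 f=10, (3,2) g=3 f=8, (4,0) g=2 f=10, (4,2) g=2 f=8, (5,0) g=1 f=10, (5,2) g=1 f=8, (6,1) g=1 f=10]; closed=[(3,1), (4,1), (5,1)]

step 1: expand (3,1) (f=8, h=6) → closed; open now [(2,1) g=3 f=8, (3,0) g=3 f=10, (3,2) g=3 f=8, (4,0) g=2 f=10, (4,2) g=2 f=8, (5,0) g=1 f=10, (5,2) g=1 f=8, (6,1) g=1 f=10]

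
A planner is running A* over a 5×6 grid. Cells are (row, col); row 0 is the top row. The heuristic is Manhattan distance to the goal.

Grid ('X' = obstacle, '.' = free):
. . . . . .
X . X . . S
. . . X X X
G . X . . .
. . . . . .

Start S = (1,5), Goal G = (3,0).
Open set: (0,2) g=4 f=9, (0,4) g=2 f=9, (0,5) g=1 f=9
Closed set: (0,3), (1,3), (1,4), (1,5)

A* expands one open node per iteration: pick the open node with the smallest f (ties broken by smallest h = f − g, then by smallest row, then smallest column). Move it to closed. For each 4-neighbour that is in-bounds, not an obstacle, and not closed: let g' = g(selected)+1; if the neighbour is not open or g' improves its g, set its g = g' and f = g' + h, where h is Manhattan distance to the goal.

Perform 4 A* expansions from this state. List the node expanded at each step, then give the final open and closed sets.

step 1: expand (0,2) (f=9, h=5) → closed; open now [(0,1) g=5 f=9, (0,4) g=2 f=9, (0,5) g=1 f=9]
step 2: expand (0,1) (f=9, h=4) → closed; open now [(0,0) g=6 f=9, (0,4) g=2 f=9, (0,5) g=1 f=9, (1,1) g=6 f=9]
step 3: expand (0,0) (f=9, h=3) → closed; open now [(0,4) g=2 f=9, (0,5) g=1 f=9, (1,1) g=6 f=9]
step 4: expand (1,1) (f=9, h=3) → closed; open now [(0,4) g=2 f=9, (0,5) g=1 f=9, (2,1) g=7 f=9]

order=[(0,2) → (0,1) → (0,0) → (1,1)]; open=[(0,4) g=2 f=9, (0,5) g=1 f=9, (2,1) g=7 f=9]; closed=[(0,0), (0,1), (0,2), (0,3), (1,1), (1,3), (1,4), (1,5)]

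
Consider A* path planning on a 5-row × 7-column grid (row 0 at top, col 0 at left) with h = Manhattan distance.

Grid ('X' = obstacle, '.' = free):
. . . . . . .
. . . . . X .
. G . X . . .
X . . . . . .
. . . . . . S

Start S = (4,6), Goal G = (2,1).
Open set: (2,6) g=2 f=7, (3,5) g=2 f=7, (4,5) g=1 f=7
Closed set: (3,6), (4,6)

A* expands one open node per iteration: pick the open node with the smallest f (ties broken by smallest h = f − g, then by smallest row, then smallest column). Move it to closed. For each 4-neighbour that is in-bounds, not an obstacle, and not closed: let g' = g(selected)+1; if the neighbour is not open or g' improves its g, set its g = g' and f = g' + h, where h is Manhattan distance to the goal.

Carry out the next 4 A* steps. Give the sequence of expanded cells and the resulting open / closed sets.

step 1: expand (2,6) (f=7, h=5) → closed; open now [(1,6) g=3 f=9, (2,5) g=3 f=7, (3,5) g=2 f=7, (4,5) g=1 f=7]
step 2: expand (2,5) (f=7, h=4) → closed; open now [(1,6) g=3 f=9, (2,4) g=4 f=7, (3,5) g=2 f=7, (4,5) g=1 f=7]
step 3: expand (2,4) (f=7, h=3) → closed; open now [(1,4) g=5 f=9, (1,6) g=3 f=9, (3,4) g=5 f=9, (3,5) g=2 f=7, (4,5) g=1 f=7]
step 4: expand (3,5) (f=7, h=5) → closed; open now [(1,4) g=5 f=9, (1,6) g=3 f=9, (3,4) g=3 f=7, (4,5) g=1 f=7]

order=[(2,6) → (2,5) → (2,4) → (3,5)]; open=[(1,4) g=5 f=9, (1,6) g=3 f=9, (3,4) g=3 f=7, (4,5) g=1 f=7]; closed=[(2,4), (2,5), (2,6), (3,5), (3,6), (4,6)]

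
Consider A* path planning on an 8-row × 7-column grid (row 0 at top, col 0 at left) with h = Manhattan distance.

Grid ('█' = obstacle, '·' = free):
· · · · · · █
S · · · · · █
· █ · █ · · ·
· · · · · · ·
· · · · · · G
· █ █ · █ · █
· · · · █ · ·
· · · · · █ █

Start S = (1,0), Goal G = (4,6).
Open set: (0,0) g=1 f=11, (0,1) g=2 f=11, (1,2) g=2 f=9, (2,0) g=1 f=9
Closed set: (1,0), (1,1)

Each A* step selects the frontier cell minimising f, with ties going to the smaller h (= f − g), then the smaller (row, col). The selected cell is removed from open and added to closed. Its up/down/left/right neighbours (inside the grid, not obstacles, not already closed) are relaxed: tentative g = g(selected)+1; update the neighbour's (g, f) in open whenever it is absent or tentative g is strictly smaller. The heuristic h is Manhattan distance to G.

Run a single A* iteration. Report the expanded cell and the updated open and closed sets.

expanded=(1,2); open=[(0,0) g=1 f=11, (0,1) g=2 f=11, (0,2) g=3 f=11, (1,3) g=3 f=9, (2,0) g=1 f=9, (2,2) g=3 f=9]; closed=[(1,0), (1,1), (1,2)]

step 1: expand (1,2) (f=9, h=7) → closed; open now [(0,0) g=1 f=11, (0,1) g=2 f=11, (0,2) g=3 f=11, (1,3) g=3 f=9, (2,0) g=1 f=9, (2,2) g=3 f=9]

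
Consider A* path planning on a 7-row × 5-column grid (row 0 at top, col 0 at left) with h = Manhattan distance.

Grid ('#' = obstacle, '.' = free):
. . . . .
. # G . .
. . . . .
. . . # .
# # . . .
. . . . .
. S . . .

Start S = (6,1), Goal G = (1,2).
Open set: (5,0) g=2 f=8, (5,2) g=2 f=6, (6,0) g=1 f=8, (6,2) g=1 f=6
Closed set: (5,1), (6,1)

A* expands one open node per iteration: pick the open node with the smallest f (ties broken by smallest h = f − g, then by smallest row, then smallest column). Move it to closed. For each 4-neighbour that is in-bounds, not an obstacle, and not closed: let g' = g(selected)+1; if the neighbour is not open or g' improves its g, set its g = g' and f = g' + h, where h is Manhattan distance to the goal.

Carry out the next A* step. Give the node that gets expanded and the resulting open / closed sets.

step 1: expand (5,2) (f=6, h=4) → closed; open now [(4,2) g=3 f=6, (5,0) g=2 f=8, (5,3) g=3 f=8, (6,0) g=1 f=8, (6,2) g=1 f=6]

expanded=(5,2); open=[(4,2) g=3 f=6, (5,0) g=2 f=8, (5,3) g=3 f=8, (6,0) g=1 f=8, (6,2) g=1 f=6]; closed=[(5,1), (5,2), (6,1)]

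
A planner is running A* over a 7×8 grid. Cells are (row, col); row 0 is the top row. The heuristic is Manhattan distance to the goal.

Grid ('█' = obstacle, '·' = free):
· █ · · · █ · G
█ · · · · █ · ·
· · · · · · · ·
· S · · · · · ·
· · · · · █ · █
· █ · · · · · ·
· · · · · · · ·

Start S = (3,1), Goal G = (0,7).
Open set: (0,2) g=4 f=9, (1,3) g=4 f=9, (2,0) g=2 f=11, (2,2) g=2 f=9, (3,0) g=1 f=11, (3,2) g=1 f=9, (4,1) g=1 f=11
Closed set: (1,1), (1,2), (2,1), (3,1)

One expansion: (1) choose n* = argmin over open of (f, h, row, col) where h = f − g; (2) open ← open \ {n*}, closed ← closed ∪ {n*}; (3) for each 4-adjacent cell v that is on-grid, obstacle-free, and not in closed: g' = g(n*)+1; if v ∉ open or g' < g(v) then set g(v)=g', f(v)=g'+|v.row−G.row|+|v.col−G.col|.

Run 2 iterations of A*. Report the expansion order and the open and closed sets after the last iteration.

order=[(0,2) → (0,3)]; open=[(0,4) g=6 f=9, (1,3) g=4 f=9, (2,0) g=2 f=11, (2,2) g=2 f=9, (3,0) g=1 f=11, (3,2) g=1 f=9, (4,1) g=1 f=11]; closed=[(0,2), (0,3), (1,1), (1,2), (2,1), (3,1)]

step 1: expand (0,2) (f=9, h=5) → closed; open now [(0,3) g=5 f=9, (1,3) g=4 f=9, (2,0) g=2 f=11, (2,2) g=2 f=9, (3,0) g=1 f=11, (3,2) g=1 f=9, (4,1) g=1 f=11]
step 2: expand (0,3) (f=9, h=4) → closed; open now [(0,4) g=6 f=9, (1,3) g=4 f=9, (2,0) g=2 f=11, (2,2) g=2 f=9, (3,0) g=1 f=11, (3,2) g=1 f=9, (4,1) g=1 f=11]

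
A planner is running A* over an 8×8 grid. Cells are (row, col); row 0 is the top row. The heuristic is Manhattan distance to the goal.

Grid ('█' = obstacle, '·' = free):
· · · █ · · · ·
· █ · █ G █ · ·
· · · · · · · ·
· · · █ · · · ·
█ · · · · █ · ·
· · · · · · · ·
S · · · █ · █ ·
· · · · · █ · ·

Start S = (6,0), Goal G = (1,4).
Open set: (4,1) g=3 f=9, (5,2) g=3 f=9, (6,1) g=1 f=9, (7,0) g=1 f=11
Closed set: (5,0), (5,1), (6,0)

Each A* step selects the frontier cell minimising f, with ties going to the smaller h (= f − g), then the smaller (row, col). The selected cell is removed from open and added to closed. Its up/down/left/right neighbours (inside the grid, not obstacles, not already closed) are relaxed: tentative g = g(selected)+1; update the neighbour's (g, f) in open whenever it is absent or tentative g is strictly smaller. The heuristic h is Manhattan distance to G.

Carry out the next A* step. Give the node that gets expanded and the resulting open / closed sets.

expanded=(4,1); open=[(3,1) g=4 f=9, (4,2) g=4 f=9, (5,2) g=3 f=9, (6,1) g=1 f=9, (7,0) g=1 f=11]; closed=[(4,1), (5,0), (5,1), (6,0)]

step 1: expand (4,1) (f=9, h=6) → closed; open now [(3,1) g=4 f=9, (4,2) g=4 f=9, (5,2) g=3 f=9, (6,1) g=1 f=9, (7,0) g=1 f=11]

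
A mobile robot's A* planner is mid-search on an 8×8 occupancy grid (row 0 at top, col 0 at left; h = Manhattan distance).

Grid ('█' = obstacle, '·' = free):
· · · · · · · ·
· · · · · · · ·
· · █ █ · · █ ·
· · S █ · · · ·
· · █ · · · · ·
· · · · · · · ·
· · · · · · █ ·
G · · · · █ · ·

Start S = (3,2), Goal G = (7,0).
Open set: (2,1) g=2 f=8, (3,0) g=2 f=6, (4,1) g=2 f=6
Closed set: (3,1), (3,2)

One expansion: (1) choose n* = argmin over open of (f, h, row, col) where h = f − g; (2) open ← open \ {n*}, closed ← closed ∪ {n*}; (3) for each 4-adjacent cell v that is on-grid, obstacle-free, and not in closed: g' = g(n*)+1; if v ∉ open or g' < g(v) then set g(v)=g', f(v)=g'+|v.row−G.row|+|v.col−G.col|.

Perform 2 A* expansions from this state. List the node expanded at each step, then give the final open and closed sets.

order=[(3,0) → (4,0)]; open=[(2,0) g=3 f=8, (2,1) g=2 f=8, (4,1) g=2 f=6, (5,0) g=4 f=6]; closed=[(3,0), (3,1), (3,2), (4,0)]

step 1: expand (3,0) (f=6, h=4) → closed; open now [(2,0) g=3 f=8, (2,1) g=2 f=8, (4,0) g=3 f=6, (4,1) g=2 f=6]
step 2: expand (4,0) (f=6, h=3) → closed; open now [(2,0) g=3 f=8, (2,1) g=2 f=8, (4,1) g=2 f=6, (5,0) g=4 f=6]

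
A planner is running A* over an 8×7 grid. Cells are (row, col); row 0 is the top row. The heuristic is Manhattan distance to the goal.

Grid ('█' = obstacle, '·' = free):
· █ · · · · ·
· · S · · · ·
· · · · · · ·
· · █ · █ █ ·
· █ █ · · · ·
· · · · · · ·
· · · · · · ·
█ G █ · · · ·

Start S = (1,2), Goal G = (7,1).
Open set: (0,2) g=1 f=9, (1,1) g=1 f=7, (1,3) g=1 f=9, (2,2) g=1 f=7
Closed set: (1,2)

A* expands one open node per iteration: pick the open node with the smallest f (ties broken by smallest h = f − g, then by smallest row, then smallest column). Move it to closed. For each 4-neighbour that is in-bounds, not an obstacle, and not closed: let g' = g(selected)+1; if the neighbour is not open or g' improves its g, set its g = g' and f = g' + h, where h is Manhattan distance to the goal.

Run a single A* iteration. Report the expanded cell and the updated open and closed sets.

expanded=(1,1); open=[(0,2) g=1 f=9, (1,0) g=2 f=9, (1,3) g=1 f=9, (2,1) g=2 f=7, (2,2) g=1 f=7]; closed=[(1,1), (1,2)]

step 1: expand (1,1) (f=7, h=6) → closed; open now [(0,2) g=1 f=9, (1,0) g=2 f=9, (1,3) g=1 f=9, (2,1) g=2 f=7, (2,2) g=1 f=7]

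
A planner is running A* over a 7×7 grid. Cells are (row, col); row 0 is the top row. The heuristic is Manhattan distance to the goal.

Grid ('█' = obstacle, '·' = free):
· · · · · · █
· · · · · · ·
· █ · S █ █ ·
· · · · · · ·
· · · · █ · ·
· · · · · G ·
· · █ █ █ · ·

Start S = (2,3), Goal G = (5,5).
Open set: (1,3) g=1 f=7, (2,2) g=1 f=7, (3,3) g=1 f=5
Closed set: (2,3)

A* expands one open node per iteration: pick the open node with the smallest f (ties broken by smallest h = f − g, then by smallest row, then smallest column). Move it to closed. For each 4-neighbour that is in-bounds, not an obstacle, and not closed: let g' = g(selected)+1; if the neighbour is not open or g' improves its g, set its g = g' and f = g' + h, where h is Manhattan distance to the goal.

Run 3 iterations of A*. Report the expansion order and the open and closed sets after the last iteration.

step 1: expand (3,3) (f=5, h=4) → closed; open now [(1,3) g=1 f=7, (2,2) g=1 f=7, (3,2) g=2 f=7, (3,4) g=2 f=5, (4,3) g=2 f=5]
step 2: expand (3,4) (f=5, h=3) → closed; open now [(1,3) g=1 f=7, (2,2) g=1 f=7, (3,2) g=2 f=7, (3,5) g=3 f=5, (4,3) g=2 f=5]
step 3: expand (3,5) (f=5, h=2) → closed; open now [(1,3) g=1 f=7, (2,2) g=1 f=7, (3,2) g=2 f=7, (3,6) g=4 f=7, (4,3) g=2 f=5, (4,5) g=4 f=5]

order=[(3,3) → (3,4) → (3,5)]; open=[(1,3) g=1 f=7, (2,2) g=1 f=7, (3,2) g=2 f=7, (3,6) g=4 f=7, (4,3) g=2 f=5, (4,5) g=4 f=5]; closed=[(2,3), (3,3), (3,4), (3,5)]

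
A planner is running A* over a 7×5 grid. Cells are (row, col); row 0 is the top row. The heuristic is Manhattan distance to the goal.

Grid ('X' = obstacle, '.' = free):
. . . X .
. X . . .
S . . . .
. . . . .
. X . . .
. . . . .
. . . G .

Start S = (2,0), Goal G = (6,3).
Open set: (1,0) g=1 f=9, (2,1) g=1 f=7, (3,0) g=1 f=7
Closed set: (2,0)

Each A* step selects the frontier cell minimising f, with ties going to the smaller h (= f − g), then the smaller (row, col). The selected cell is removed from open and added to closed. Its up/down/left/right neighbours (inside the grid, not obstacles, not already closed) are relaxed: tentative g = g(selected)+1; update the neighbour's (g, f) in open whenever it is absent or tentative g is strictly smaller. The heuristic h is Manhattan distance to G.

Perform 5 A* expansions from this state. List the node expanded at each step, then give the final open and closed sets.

step 1: expand (2,1) (f=7, h=6) → closed; open now [(1,0) g=1 f=9, (2,2) g=2 f=7, (3,0) g=1 f=7, (3,1) g=2 f=7]
step 2: expand (2,2) (f=7, h=5) → closed; open now [(1,0) g=1 f=9, (1,2) g=3 f=9, (2,3) g=3 f=7, (3,0) g=1 f=7, (3,1) g=2 f=7, (3,2) g=3 f=7]
step 3: expand (2,3) (f=7, h=4) → closed; open now [(1,0) g=1 f=9, (1,2) g=3 f=9, (1,3) g=4 f=9, (2,4) g=4 f=9, (3,0) g=1 f=7, (3,1) g=2 f=7, (3,2) g=3 f=7, (3,3) g=4 f=7]
step 4: expand (3,3) (f=7, h=3) → closed; open now [(1,0) g=1 f=9, (1,2) g=3 f=9, (1,3) g=4 f=9, (2,4) g=4 f=9, (3,0) g=1 f=7, (3,1) g=2 f=7, (3,2) g=3 f=7, (3,4) g=5 f=9, (4,3) g=5 f=7]
step 5: expand (4,3) (f=7, h=2) → closed; open now [(1,0) g=1 f=9, (1,2) g=3 f=9, (1,3) g=4 f=9, (2,4) g=4 f=9, (3,0) g=1 f=7, (3,1) g=2 f=7, (3,2) g=3 f=7, (3,4) g=5 f=9, (4,2) g=6 f=9, (4,4) g=6 f=9, (5,3) g=6 f=7]

order=[(2,1) → (2,2) → (2,3) → (3,3) → (4,3)]; open=[(1,0) g=1 f=9, (1,2) g=3 f=9, (1,3) g=4 f=9, (2,4) g=4 f=9, (3,0) g=1 f=7, (3,1) g=2 f=7, (3,2) g=3 f=7, (3,4) g=5 f=9, (4,2) g=6 f=9, (4,4) g=6 f=9, (5,3) g=6 f=7]; closed=[(2,0), (2,1), (2,2), (2,3), (3,3), (4,3)]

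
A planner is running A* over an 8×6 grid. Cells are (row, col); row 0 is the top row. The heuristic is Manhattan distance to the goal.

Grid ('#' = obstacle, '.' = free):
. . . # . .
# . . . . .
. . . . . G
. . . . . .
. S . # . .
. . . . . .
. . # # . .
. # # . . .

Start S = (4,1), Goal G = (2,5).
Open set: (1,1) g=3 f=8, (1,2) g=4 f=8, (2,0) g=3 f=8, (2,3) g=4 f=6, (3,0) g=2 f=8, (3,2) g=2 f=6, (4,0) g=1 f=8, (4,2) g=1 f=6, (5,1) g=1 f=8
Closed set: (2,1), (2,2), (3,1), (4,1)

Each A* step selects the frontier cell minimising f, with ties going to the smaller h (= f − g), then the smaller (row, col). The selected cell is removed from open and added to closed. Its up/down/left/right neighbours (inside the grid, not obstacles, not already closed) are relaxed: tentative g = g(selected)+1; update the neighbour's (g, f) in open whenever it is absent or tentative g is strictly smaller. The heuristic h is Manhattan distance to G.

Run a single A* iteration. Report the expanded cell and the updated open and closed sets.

expanded=(2,3); open=[(1,1) g=3 f=8, (1,2) g=4 f=8, (1,3) g=5 f=8, (2,0) g=3 f=8, (2,4) g=5 f=6, (3,0) g=2 f=8, (3,2) g=2 f=6, (3,3) g=5 f=8, (4,0) g=1 f=8, (4,2) g=1 f=6, (5,1) g=1 f=8]; closed=[(2,1), (2,2), (2,3), (3,1), (4,1)]

step 1: expand (2,3) (f=6, h=2) → closed; open now [(1,1) g=3 f=8, (1,2) g=4 f=8, (1,3) g=5 f=8, (2,0) g=3 f=8, (2,4) g=5 f=6, (3,0) g=2 f=8, (3,2) g=2 f=6, (3,3) g=5 f=8, (4,0) g=1 f=8, (4,2) g=1 f=6, (5,1) g=1 f=8]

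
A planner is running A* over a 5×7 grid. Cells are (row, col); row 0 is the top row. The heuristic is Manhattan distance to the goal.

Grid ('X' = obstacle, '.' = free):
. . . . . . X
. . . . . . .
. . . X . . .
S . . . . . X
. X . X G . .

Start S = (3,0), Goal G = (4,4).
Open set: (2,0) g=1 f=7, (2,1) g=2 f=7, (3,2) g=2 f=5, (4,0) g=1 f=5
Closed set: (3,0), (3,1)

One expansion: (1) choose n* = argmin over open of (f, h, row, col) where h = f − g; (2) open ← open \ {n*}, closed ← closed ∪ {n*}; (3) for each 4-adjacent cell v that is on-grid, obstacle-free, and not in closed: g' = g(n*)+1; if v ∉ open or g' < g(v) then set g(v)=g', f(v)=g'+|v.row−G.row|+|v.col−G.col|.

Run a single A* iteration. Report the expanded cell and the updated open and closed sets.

step 1: expand (3,2) (f=5, h=3) → closed; open now [(2,0) g=1 f=7, (2,1) g=2 f=7, (2,2) g=3 f=7, (3,3) g=3 f=5, (4,0) g=1 f=5, (4,2) g=3 f=5]

expanded=(3,2); open=[(2,0) g=1 f=7, (2,1) g=2 f=7, (2,2) g=3 f=7, (3,3) g=3 f=5, (4,0) g=1 f=5, (4,2) g=3 f=5]; closed=[(3,0), (3,1), (3,2)]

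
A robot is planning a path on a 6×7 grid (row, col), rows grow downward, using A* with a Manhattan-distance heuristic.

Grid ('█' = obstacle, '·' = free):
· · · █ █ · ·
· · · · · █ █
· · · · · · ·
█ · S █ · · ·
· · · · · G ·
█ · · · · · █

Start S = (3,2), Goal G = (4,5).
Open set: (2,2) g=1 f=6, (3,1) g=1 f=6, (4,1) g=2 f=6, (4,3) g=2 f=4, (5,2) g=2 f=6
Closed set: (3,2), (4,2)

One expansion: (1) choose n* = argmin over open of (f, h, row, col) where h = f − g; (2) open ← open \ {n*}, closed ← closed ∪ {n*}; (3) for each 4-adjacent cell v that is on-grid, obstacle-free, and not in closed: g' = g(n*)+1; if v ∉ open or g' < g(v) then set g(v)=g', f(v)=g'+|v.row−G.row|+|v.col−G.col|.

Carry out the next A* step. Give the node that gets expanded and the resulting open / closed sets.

expanded=(4,3); open=[(2,2) g=1 f=6, (3,1) g=1 f=6, (4,1) g=2 f=6, (4,4) g=3 f=4, (5,2) g=2 f=6, (5,3) g=3 f=6]; closed=[(3,2), (4,2), (4,3)]

step 1: expand (4,3) (f=4, h=2) → closed; open now [(2,2) g=1 f=6, (3,1) g=1 f=6, (4,1) g=2 f=6, (4,4) g=3 f=4, (5,2) g=2 f=6, (5,3) g=3 f=6]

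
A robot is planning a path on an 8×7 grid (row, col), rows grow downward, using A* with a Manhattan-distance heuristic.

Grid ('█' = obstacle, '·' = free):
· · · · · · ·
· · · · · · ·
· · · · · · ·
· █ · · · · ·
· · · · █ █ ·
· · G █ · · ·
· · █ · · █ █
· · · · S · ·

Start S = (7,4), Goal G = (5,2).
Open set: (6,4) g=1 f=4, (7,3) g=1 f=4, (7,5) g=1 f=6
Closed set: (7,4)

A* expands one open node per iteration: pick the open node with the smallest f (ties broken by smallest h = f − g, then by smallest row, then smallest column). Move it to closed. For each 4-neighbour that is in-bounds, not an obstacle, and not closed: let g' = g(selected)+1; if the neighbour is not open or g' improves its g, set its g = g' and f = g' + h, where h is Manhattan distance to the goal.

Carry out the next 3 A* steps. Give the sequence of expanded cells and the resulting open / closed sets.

order=[(6,4) → (5,4) → (6,3)]; open=[(5,5) g=3 f=6, (7,3) g=1 f=4, (7,5) g=1 f=6]; closed=[(5,4), (6,3), (6,4), (7,4)]

step 1: expand (6,4) (f=4, h=3) → closed; open now [(5,4) g=2 f=4, (6,3) g=2 f=4, (7,3) g=1 f=4, (7,5) g=1 f=6]
step 2: expand (5,4) (f=4, h=2) → closed; open now [(5,5) g=3 f=6, (6,3) g=2 f=4, (7,3) g=1 f=4, (7,5) g=1 f=6]
step 3: expand (6,3) (f=4, h=2) → closed; open now [(5,5) g=3 f=6, (7,3) g=1 f=4, (7,5) g=1 f=6]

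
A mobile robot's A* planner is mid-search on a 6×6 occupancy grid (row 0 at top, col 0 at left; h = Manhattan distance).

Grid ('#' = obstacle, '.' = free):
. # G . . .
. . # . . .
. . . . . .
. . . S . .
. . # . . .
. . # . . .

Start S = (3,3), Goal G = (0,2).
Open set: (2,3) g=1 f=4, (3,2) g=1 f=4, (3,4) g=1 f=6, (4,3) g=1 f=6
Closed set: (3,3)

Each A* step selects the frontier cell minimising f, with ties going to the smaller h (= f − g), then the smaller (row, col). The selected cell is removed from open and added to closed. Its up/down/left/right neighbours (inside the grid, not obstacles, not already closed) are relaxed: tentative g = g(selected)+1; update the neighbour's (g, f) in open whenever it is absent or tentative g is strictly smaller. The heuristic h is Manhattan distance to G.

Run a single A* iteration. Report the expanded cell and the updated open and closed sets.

expanded=(2,3); open=[(1,3) g=2 f=4, (2,2) g=2 f=4, (2,4) g=2 f=6, (3,2) g=1 f=4, (3,4) g=1 f=6, (4,3) g=1 f=6]; closed=[(2,3), (3,3)]

step 1: expand (2,3) (f=4, h=3) → closed; open now [(1,3) g=2 f=4, (2,2) g=2 f=4, (2,4) g=2 f=6, (3,2) g=1 f=4, (3,4) g=1 f=6, (4,3) g=1 f=6]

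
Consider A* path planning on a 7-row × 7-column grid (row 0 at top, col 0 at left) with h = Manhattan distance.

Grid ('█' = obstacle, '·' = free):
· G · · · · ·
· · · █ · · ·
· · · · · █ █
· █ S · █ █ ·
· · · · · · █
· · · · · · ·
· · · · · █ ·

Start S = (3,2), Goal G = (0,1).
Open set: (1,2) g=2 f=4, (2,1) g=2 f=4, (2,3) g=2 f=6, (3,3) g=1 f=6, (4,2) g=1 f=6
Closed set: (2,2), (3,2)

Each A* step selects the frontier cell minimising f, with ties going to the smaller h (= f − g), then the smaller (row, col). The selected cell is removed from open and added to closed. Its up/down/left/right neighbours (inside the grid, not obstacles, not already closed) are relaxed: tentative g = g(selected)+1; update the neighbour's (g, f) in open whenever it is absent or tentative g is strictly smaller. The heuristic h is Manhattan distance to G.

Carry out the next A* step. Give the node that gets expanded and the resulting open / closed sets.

expanded=(1,2); open=[(0,2) g=3 f=4, (1,1) g=3 f=4, (2,1) g=2 f=4, (2,3) g=2 f=6, (3,3) g=1 f=6, (4,2) g=1 f=6]; closed=[(1,2), (2,2), (3,2)]

step 1: expand (1,2) (f=4, h=2) → closed; open now [(0,2) g=3 f=4, (1,1) g=3 f=4, (2,1) g=2 f=4, (2,3) g=2 f=6, (3,3) g=1 f=6, (4,2) g=1 f=6]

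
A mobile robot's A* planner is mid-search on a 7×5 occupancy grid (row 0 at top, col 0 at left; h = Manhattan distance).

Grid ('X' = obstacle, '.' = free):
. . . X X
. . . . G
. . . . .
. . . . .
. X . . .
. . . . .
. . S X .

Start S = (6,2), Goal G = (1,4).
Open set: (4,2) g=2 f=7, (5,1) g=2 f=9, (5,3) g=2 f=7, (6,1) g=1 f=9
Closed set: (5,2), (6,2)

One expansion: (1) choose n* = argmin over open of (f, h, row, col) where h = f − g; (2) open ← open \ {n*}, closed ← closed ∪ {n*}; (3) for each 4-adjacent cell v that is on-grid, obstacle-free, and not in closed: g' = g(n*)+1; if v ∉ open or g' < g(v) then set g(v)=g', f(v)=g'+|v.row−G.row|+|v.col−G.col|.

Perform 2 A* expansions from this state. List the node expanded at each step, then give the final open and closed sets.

step 1: expand (4,2) (f=7, h=5) → closed; open now [(3,2) g=3 f=7, (4,3) g=3 f=7, (5,1) g=2 f=9, (5,3) g=2 f=7, (6,1) g=1 f=9]
step 2: expand (3,2) (f=7, h=4) → closed; open now [(2,2) g=4 f=7, (3,1) g=4 f=9, (3,3) g=4 f=7, (4,3) g=3 f=7, (5,1) g=2 f=9, (5,3) g=2 f=7, (6,1) g=1 f=9]

order=[(4,2) → (3,2)]; open=[(2,2) g=4 f=7, (3,1) g=4 f=9, (3,3) g=4 f=7, (4,3) g=3 f=7, (5,1) g=2 f=9, (5,3) g=2 f=7, (6,1) g=1 f=9]; closed=[(3,2), (4,2), (5,2), (6,2)]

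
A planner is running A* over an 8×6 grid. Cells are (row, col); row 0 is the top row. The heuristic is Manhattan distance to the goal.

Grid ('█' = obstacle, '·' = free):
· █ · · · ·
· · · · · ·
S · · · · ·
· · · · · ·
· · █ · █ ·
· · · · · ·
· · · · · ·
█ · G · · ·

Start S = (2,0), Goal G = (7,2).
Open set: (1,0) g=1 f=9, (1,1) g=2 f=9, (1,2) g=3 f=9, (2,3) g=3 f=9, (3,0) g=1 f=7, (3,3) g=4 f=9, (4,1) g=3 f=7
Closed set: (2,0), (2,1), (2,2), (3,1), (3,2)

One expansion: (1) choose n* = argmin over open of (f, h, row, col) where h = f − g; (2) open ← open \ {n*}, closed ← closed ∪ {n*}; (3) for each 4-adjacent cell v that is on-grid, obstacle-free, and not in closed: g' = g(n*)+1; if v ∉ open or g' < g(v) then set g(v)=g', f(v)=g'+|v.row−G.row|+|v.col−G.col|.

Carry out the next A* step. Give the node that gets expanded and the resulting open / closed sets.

step 1: expand (4,1) (f=7, h=4) → closed; open now [(1,0) g=1 f=9, (1,1) g=2 f=9, (1,2) g=3 f=9, (2,3) g=3 f=9, (3,0) g=1 f=7, (3,3) g=4 f=9, (4,0) g=4 f=9, (5,1) g=4 f=7]

expanded=(4,1); open=[(1,0) g=1 f=9, (1,1) g=2 f=9, (1,2) g=3 f=9, (2,3) g=3 f=9, (3,0) g=1 f=7, (3,3) g=4 f=9, (4,0) g=4 f=9, (5,1) g=4 f=7]; closed=[(2,0), (2,1), (2,2), (3,1), (3,2), (4,1)]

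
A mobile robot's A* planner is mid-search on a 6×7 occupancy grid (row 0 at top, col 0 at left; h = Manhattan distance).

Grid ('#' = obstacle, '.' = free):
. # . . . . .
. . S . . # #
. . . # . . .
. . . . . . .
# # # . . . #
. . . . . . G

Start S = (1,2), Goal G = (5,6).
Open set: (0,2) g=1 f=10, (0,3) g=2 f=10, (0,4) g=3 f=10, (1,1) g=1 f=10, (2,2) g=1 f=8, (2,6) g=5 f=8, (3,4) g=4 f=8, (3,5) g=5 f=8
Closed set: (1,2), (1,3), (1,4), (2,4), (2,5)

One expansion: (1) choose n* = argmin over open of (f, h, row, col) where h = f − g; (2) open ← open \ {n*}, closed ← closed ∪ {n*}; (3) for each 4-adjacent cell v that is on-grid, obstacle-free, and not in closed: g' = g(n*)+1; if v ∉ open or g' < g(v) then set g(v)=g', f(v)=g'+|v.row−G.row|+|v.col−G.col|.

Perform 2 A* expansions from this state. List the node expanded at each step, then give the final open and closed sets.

order=[(2,6) → (3,6)]; open=[(0,2) g=1 f=10, (0,3) g=2 f=10, (0,4) g=3 f=10, (1,1) g=1 f=10, (2,2) g=1 f=8, (3,4) g=4 f=8, (3,5) g=5 f=8]; closed=[(1,2), (1,3), (1,4), (2,4), (2,5), (2,6), (3,6)]

step 1: expand (2,6) (f=8, h=3) → closed; open now [(0,2) g=1 f=10, (0,3) g=2 f=10, (0,4) g=3 f=10, (1,1) g=1 f=10, (2,2) g=1 f=8, (3,4) g=4 f=8, (3,5) g=5 f=8, (3,6) g=6 f=8]
step 2: expand (3,6) (f=8, h=2) → closed; open now [(0,2) g=1 f=10, (0,3) g=2 f=10, (0,4) g=3 f=10, (1,1) g=1 f=10, (2,2) g=1 f=8, (3,4) g=4 f=8, (3,5) g=5 f=8]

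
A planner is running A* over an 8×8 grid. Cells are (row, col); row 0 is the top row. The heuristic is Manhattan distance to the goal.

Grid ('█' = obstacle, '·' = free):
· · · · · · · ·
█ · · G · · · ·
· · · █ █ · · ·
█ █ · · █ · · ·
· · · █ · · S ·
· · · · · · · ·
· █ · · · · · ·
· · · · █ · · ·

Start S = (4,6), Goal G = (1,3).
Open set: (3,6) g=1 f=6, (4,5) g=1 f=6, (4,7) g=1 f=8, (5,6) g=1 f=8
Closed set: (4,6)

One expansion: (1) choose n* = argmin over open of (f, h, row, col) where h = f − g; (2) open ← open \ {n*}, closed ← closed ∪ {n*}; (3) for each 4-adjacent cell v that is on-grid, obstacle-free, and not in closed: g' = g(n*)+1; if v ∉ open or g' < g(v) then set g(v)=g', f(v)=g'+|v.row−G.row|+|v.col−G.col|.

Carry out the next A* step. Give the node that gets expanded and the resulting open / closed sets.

expanded=(3,6); open=[(2,6) g=2 f=6, (3,5) g=2 f=6, (3,7) g=2 f=8, (4,5) g=1 f=6, (4,7) g=1 f=8, (5,6) g=1 f=8]; closed=[(3,6), (4,6)]

step 1: expand (3,6) (f=6, h=5) → closed; open now [(2,6) g=2 f=6, (3,5) g=2 f=6, (3,7) g=2 f=8, (4,5) g=1 f=6, (4,7) g=1 f=8, (5,6) g=1 f=8]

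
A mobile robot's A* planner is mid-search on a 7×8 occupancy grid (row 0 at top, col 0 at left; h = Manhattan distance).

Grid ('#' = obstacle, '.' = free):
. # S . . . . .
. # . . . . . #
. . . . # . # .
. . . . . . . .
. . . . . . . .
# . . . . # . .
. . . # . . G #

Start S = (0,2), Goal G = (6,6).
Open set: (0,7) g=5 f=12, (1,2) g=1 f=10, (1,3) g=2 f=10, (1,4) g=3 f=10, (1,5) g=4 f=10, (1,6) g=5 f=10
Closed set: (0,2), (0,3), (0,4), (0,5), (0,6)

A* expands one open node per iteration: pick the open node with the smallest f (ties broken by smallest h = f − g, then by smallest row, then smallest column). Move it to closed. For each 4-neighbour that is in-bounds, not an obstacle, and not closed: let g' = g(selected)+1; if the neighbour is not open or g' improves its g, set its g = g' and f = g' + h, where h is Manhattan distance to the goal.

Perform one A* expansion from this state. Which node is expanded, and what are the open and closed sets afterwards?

step 1: expand (1,6) (f=10, h=5) → closed; open now [(0,7) g=5 f=12, (1,2) g=1 f=10, (1,3) g=2 f=10, (1,4) g=3 f=10, (1,5) g=4 f=10]

expanded=(1,6); open=[(0,7) g=5 f=12, (1,2) g=1 f=10, (1,3) g=2 f=10, (1,4) g=3 f=10, (1,5) g=4 f=10]; closed=[(0,2), (0,3), (0,4), (0,5), (0,6), (1,6)]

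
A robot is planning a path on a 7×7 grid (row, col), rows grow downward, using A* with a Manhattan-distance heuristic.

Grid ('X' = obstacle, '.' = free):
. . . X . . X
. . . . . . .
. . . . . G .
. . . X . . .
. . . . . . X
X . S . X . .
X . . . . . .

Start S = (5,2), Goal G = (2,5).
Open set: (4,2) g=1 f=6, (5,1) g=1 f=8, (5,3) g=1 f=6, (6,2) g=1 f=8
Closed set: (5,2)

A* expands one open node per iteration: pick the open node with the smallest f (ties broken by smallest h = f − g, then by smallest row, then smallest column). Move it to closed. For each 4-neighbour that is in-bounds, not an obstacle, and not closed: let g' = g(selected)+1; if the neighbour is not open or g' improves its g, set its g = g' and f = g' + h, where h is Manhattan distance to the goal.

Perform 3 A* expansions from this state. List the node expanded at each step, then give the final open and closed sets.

step 1: expand (4,2) (f=6, h=5) → closed; open now [(3,2) g=2 f=6, (4,1) g=2 f=8, (4,3) g=2 f=6, (5,1) g=1 f=8, (5,3) g=1 f=6, (6,2) g=1 f=8]
step 2: expand (3,2) (f=6, h=4) → closed; open now [(2,2) g=3 f=6, (3,1) g=3 f=8, (4,1) g=2 f=8, (4,3) g=2 f=6, (5,1) g=1 f=8, (5,3) g=1 f=6, (6,2) g=1 f=8]
step 3: expand (2,2) (f=6, h=3) → closed; open now [(1,2) g=4 f=8, (2,1) g=4 f=8, (2,3) g=4 f=6, (3,1) g=3 f=8, (4,1) g=2 f=8, (4,3) g=2 f=6, (5,1) g=1 f=8, (5,3) g=1 f=6, (6,2) g=1 f=8]

order=[(4,2) → (3,2) → (2,2)]; open=[(1,2) g=4 f=8, (2,1) g=4 f=8, (2,3) g=4 f=6, (3,1) g=3 f=8, (4,1) g=2 f=8, (4,3) g=2 f=6, (5,1) g=1 f=8, (5,3) g=1 f=6, (6,2) g=1 f=8]; closed=[(2,2), (3,2), (4,2), (5,2)]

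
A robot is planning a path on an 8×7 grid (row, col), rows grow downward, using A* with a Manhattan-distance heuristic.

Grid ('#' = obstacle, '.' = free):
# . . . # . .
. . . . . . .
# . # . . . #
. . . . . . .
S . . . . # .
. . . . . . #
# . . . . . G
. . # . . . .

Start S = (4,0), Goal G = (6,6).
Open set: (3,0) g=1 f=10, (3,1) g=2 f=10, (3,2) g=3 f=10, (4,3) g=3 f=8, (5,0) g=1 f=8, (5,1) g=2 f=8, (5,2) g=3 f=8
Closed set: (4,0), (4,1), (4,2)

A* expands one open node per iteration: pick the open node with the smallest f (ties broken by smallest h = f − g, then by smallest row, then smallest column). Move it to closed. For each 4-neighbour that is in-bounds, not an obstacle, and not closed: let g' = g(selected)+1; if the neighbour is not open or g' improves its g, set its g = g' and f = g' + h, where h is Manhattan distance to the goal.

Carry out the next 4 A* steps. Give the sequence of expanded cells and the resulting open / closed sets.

step 1: expand (4,3) (f=8, h=5) → closed; open now [(3,0) g=1 f=10, (3,1) g=2 f=10, (3,2) g=3 f=10, (3,3) g=4 f=10, (4,4) g=4 f=8, (5,0) g=1 f=8, (5,1) g=2 f=8, (5,2) g=3 f=8, (5,3) g=4 f=8]
step 2: expand (4,4) (f=8, h=4) → closed; open now [(3,0) g=1 f=10, (3,1) g=2 f=10, (3,2) g=3 f=10, (3,3) g=4 f=10, (3,4) g=5 f=10, (5,0) g=1 f=8, (5,1) g=2 f=8, (5,2) g=3 f=8, (5,3) g=4 f=8, (5,4) g=5 f=8]
step 3: expand (5,4) (f=8, h=3) → closed; open now [(3,0) g=1 f=10, (3,1) g=2 f=10, (3,2) g=3 f=10, (3,3) g=4 f=10, (3,4) g=5 f=10, (5,0) g=1 f=8, (5,1) g=2 f=8, (5,2) g=3 f=8, (5,3) g=4 f=8, (5,5) g=6 f=8, (6,4) g=6 f=8]
step 4: expand (5,5) (f=8, h=2) → closed; open now [(3,0) g=1 f=10, (3,1) g=2 f=10, (3,2) g=3 f=10, (3,3) g=4 f=10, (3,4) g=5 f=10, (5,0) g=1 f=8, (5,1) g=2 f=8, (5,2) g=3 f=8, (5,3) g=4 f=8, (6,4) g=6 f=8, (6,5) g=7 f=8]

order=[(4,3) → (4,4) → (5,4) → (5,5)]; open=[(3,0) g=1 f=10, (3,1) g=2 f=10, (3,2) g=3 f=10, (3,3) g=4 f=10, (3,4) g=5 f=10, (5,0) g=1 f=8, (5,1) g=2 f=8, (5,2) g=3 f=8, (5,3) g=4 f=8, (6,4) g=6 f=8, (6,5) g=7 f=8]; closed=[(4,0), (4,1), (4,2), (4,3), (4,4), (5,4), (5,5)]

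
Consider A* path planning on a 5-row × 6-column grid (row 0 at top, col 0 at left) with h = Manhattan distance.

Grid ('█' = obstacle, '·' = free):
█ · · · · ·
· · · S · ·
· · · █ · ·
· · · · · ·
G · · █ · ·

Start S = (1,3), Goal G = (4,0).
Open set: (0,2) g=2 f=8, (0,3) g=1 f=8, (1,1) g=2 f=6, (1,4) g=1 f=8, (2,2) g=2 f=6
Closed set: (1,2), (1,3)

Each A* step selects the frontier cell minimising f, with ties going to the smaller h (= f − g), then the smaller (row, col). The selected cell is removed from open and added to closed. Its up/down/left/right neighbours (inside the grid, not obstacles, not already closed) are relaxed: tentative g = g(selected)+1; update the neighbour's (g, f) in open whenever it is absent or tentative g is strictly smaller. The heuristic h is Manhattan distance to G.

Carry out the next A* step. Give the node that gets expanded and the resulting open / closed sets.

expanded=(1,1); open=[(0,1) g=3 f=8, (0,2) g=2 f=8, (0,3) g=1 f=8, (1,0) g=3 f=6, (1,4) g=1 f=8, (2,1) g=3 f=6, (2,2) g=2 f=6]; closed=[(1,1), (1,2), (1,3)]

step 1: expand (1,1) (f=6, h=4) → closed; open now [(0,1) g=3 f=8, (0,2) g=2 f=8, (0,3) g=1 f=8, (1,0) g=3 f=6, (1,4) g=1 f=8, (2,1) g=3 f=6, (2,2) g=2 f=6]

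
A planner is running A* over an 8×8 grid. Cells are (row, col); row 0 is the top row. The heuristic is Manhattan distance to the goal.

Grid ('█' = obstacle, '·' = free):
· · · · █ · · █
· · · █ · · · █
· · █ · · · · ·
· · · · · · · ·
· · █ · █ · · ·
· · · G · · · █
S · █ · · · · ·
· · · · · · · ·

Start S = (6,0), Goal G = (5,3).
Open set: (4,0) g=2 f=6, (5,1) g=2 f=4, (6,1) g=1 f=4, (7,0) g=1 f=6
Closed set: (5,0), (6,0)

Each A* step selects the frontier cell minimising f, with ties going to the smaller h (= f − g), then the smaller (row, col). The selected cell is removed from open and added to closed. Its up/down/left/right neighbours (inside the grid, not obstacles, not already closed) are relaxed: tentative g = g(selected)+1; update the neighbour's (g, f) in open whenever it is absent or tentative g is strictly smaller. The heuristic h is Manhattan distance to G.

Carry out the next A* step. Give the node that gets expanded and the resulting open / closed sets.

expanded=(5,1); open=[(4,0) g=2 f=6, (4,1) g=3 f=6, (5,2) g=3 f=4, (6,1) g=1 f=4, (7,0) g=1 f=6]; closed=[(5,0), (5,1), (6,0)]

step 1: expand (5,1) (f=4, h=2) → closed; open now [(4,0) g=2 f=6, (4,1) g=3 f=6, (5,2) g=3 f=4, (6,1) g=1 f=4, (7,0) g=1 f=6]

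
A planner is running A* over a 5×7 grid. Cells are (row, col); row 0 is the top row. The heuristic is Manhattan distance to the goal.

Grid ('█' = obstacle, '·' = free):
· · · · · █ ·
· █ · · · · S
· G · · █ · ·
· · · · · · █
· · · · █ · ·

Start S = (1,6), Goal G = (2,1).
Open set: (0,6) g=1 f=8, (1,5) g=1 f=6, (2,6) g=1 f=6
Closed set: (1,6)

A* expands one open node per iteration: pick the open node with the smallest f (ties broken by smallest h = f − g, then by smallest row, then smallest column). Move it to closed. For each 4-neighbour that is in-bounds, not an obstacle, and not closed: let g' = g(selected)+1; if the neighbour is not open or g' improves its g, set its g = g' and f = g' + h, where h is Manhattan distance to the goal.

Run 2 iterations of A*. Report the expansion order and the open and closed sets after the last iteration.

order=[(1,5) → (1,4)]; open=[(0,4) g=3 f=8, (0,6) g=1 f=8, (1,3) g=3 f=6, (2,5) g=2 f=6, (2,6) g=1 f=6]; closed=[(1,4), (1,5), (1,6)]

step 1: expand (1,5) (f=6, h=5) → closed; open now [(0,6) g=1 f=8, (1,4) g=2 f=6, (2,5) g=2 f=6, (2,6) g=1 f=6]
step 2: expand (1,4) (f=6, h=4) → closed; open now [(0,4) g=3 f=8, (0,6) g=1 f=8, (1,3) g=3 f=6, (2,5) g=2 f=6, (2,6) g=1 f=6]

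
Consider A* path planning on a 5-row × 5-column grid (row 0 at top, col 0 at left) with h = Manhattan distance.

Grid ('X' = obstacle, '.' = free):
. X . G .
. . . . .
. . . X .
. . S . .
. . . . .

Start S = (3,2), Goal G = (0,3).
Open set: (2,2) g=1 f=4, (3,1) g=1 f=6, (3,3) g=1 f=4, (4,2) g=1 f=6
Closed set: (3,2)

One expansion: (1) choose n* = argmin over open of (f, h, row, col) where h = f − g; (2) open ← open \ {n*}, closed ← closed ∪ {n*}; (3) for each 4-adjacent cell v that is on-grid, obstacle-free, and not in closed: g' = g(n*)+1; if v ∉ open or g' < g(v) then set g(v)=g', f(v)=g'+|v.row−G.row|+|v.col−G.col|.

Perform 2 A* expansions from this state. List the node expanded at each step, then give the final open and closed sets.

order=[(2,2) → (1,2)]; open=[(0,2) g=3 f=4, (1,1) g=3 f=6, (1,3) g=3 f=4, (2,1) g=2 f=6, (3,1) g=1 f=6, (3,3) g=1 f=4, (4,2) g=1 f=6]; closed=[(1,2), (2,2), (3,2)]

step 1: expand (2,2) (f=4, h=3) → closed; open now [(1,2) g=2 f=4, (2,1) g=2 f=6, (3,1) g=1 f=6, (3,3) g=1 f=4, (4,2) g=1 f=6]
step 2: expand (1,2) (f=4, h=2) → closed; open now [(0,2) g=3 f=4, (1,1) g=3 f=6, (1,3) g=3 f=4, (2,1) g=2 f=6, (3,1) g=1 f=6, (3,3) g=1 f=4, (4,2) g=1 f=6]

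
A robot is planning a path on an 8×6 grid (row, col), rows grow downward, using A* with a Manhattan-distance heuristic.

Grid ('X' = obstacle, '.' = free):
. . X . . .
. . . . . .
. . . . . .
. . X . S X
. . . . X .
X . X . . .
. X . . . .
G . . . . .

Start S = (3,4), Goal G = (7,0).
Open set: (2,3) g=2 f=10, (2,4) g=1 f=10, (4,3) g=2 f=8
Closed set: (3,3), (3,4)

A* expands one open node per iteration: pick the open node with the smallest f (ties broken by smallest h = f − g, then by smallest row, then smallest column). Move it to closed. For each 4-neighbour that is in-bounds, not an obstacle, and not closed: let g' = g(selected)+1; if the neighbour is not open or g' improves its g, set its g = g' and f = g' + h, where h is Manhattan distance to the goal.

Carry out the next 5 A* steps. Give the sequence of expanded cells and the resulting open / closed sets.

step 1: expand (4,3) (f=8, h=6) → closed; open now [(2,3) g=2 f=10, (2,4) g=1 f=10, (4,2) g=3 f=8, (5,3) g=3 f=8]
step 2: expand (4,2) (f=8, h=5) → closed; open now [(2,3) g=2 f=10, (2,4) g=1 f=10, (4,1) g=4 f=8, (5,3) g=3 f=8]
step 3: expand (4,1) (f=8, h=4) → closed; open now [(2,3) g=2 f=10, (2,4) g=1 f=10, (3,1) g=5 f=10, (4,0) g=5 f=8, (5,1) g=5 f=8, (5,3) g=3 f=8]
step 4: expand (4,0) (f=8, h=3) → closed; open now [(2,3) g=2 f=10, (2,4) g=1 f=10, (3,0) g=6 f=10, (3,1) g=5 f=10, (5,1) g=5 f=8, (5,3) g=3 f=8]
step 5: expand (5,1) (f=8, h=3) → closed; open now [(2,3) g=2 f=10, (2,4) g=1 f=10, (3,0) g=6 f=10, (3,1) g=5 f=10, (5,3) g=3 f=8]

order=[(4,3) → (4,2) → (4,1) → (4,0) → (5,1)]; open=[(2,3) g=2 f=10, (2,4) g=1 f=10, (3,0) g=6 f=10, (3,1) g=5 f=10, (5,3) g=3 f=8]; closed=[(3,3), (3,4), (4,0), (4,1), (4,2), (4,3), (5,1)]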